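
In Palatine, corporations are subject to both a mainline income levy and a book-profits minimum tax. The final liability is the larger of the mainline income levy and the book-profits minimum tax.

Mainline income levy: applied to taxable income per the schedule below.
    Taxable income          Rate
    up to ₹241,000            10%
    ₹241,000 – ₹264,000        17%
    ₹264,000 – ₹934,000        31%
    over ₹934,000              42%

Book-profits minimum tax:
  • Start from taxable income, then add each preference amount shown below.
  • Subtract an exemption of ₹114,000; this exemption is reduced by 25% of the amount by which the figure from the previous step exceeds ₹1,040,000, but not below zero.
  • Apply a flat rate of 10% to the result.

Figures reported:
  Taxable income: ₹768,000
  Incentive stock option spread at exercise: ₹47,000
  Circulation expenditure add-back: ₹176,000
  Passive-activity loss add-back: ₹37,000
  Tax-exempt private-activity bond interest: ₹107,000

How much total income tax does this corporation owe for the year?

Book-profits minimum tax:
  Adjusted income: ₹768,000 + ₹47,000 + ₹176,000 + ₹37,000 + ₹107,000 = ₹1,135,000
  Exemption: ₹114,000 − 25% × (₹1,135,000 − ₹1,040,000) = ₹114,000 − ₹23,750 = ₹90,250
  Base: ₹1,135,000 − ₹90,250 = ₹1,044,750
  ₹1,044,750 × 10% = ₹104,475

Mainline income levy:
  ₹241,000 × 10% = ₹24,100
  ₹23,000 × 17% = ₹3,910
  ₹504,000 × 31% = ₹156,240
  → ₹184,250

₹184,250 > ₹104,475, so the mainline income levy governs.

₹184,250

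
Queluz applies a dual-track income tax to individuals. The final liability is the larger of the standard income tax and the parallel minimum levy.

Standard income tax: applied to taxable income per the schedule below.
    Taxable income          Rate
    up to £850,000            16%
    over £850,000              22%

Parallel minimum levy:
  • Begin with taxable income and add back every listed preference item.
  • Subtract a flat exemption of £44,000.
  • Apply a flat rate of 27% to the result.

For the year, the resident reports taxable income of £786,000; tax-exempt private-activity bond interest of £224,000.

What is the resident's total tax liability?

£260,820

Standard income tax:
  £786,000 × 16% = £125,760

Parallel minimum levy:
  Adjusted income: £786,000 + £224,000 = £1,010,000
  Less exemption £44,000 → base £966,000
  £966,000 × 27% = £260,820

£260,820 > £125,760, so the parallel minimum levy is the binding amount.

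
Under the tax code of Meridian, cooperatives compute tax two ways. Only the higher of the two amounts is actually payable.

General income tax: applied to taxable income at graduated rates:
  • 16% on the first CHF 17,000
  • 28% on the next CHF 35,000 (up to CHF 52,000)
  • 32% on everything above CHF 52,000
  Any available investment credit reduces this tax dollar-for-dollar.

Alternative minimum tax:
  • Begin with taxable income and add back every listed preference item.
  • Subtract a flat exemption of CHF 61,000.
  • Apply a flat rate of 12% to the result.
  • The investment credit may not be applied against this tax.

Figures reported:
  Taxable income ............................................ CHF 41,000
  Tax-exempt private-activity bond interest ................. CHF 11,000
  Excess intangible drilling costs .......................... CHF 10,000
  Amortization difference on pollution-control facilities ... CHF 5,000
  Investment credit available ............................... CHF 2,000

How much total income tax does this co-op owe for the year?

CHF 7,440

Alternative minimum tax:
  Adjusted income: CHF 41,000 + CHF 11,000 + CHF 10,000 + CHF 5,000 = CHF 67,000
  Less exemption CHF 61,000 → base CHF 6,000
  CHF 6,000 × 12% = CHF 720

General income tax:
  CHF 17,000 × 16% = CHF 2,720
  CHF 24,000 × 28% = CHF 6,720
  → CHF 9,440
  Less investment credit CHF 2,000 → CHF 7,440

CHF 7,440 > CHF 720, so the general income tax governs.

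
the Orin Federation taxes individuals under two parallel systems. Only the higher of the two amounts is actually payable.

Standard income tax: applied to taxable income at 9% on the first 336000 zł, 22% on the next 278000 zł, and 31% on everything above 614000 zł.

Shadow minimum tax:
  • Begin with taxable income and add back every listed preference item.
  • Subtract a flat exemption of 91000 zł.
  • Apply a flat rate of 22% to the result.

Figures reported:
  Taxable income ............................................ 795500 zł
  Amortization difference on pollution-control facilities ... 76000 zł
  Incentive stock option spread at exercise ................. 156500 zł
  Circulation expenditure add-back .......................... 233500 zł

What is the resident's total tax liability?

Shadow minimum tax:
  Adjusted income: 795500 zł + 76000 zł + 156500 zł + 233500 zł = 1261500 zł
  Less exemption 91000 zł → base 1170500 zł
  1170500 zł × 22% = 257510 zł

Standard income tax:
  336000 zł × 9% = 30240 zł
  278000 zł × 22% = 61160 zł
  181500 zł × 31% = 56265 zł
  → 147665 zł

257510 zł > 147665 zł, so the shadow minimum tax is the binding amount.

257510 zł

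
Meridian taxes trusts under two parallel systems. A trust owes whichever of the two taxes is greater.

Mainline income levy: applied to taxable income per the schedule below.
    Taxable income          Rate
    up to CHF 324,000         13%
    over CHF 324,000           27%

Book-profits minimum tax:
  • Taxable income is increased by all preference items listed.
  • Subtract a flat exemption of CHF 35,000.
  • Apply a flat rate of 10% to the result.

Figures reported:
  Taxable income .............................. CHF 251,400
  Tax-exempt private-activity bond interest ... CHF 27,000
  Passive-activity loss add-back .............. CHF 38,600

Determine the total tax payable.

CHF 32,682

Mainline income levy:
  CHF 251,400 × 13% = CHF 32,682

Book-profits minimum tax:
  Adjusted income: CHF 251,400 + CHF 27,000 + CHF 38,600 = CHF 317,000
  Less exemption CHF 35,000 → base CHF 282,000
  CHF 282,000 × 10% = CHF 28,200

CHF 32,682 > CHF 28,200, so the mainline income levy governs.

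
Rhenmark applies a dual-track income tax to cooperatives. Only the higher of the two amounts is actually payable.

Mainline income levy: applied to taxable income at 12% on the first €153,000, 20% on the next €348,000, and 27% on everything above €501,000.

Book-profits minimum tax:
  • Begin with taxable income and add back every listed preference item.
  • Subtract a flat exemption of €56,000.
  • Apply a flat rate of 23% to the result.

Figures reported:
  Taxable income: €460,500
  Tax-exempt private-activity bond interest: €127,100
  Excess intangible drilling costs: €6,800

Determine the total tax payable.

€123,832

Book-profits minimum tax:
  Adjusted income: €460,500 + €127,100 + €6,800 = €594,400
  Less exemption €56,000 → base €538,400
  €538,400 × 23% = €123,832

Mainline income levy:
  €153,000 × 12% = €18,360
  €307,500 × 20% = €61,500
  → €79,860

€123,832 > €79,860, so the book-profits minimum tax is the binding amount.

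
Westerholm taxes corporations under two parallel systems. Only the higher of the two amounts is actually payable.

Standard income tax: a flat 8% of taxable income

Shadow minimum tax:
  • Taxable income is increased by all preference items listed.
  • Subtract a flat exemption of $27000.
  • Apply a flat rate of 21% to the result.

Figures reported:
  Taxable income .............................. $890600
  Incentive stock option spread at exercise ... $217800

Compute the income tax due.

Shadow minimum tax:
  Adjusted income: $890600 + $217800 = $1108400
  Less exemption $27000 → base $1081400
  $1081400 × 21% = $227094

Standard income tax:
  $890600 × 8% = $71248

$227094 > $71248, so the shadow minimum tax is the binding amount.

$227094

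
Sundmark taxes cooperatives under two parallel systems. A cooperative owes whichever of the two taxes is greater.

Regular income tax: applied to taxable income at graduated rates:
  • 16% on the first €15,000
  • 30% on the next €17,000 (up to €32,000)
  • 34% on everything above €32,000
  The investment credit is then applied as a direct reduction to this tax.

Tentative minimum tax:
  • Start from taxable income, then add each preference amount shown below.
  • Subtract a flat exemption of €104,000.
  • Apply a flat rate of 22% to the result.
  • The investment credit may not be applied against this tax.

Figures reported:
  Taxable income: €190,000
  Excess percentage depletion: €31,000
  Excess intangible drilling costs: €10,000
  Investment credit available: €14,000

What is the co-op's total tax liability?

Tentative minimum tax:
  Adjusted income: €190,000 + €31,000 + €10,000 = €231,000
  Less exemption €104,000 → base €127,000
  €127,000 × 22% = €27,940

Regular income tax:
  €15,000 × 16% = €2,400
  €17,000 × 30% = €5,100
  €158,000 × 34% = €53,720
  → €61,220
  Less investment credit €14,000 → €47,220

€47,220 > €27,940, so the regular income tax governs.

€47,220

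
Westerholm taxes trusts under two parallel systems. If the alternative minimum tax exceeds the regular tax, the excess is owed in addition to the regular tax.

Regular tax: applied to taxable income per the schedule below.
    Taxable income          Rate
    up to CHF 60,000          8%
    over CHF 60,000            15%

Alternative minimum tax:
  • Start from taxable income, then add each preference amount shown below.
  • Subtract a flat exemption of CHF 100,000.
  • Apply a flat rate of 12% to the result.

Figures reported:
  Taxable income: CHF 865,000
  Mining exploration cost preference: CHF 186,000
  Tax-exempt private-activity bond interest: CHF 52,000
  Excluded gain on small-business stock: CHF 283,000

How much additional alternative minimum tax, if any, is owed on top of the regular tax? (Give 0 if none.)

Alternative minimum tax:
  Adjusted income: CHF 865,000 + CHF 186,000 + CHF 52,000 + CHF 283,000 = CHF 1,386,000
  Less exemption CHF 100,000 → base CHF 1,286,000
  CHF 1,286,000 × 12% = CHF 154,320

Regular tax:
  CHF 60,000 × 8% = CHF 4,800
  CHF 805,000 × 15% = CHF 120,750
  → CHF 125,550

Excess of alternative minimum tax over regular tax: CHF 154,320 − CHF 125,550 = CHF 28,770.

CHF 28,770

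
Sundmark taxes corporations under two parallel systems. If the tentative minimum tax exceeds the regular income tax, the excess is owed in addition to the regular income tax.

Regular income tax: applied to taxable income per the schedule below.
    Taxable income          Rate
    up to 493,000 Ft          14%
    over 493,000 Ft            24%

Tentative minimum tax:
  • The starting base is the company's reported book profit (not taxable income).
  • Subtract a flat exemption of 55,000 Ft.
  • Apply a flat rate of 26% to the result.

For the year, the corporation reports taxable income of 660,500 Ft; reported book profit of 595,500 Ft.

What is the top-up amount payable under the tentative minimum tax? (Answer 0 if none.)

Regular income tax:
  493,000 Ft × 14% = 69,020 Ft
  167,500 Ft × 24% = 40,200 Ft
  → 109,220 Ft

Tentative minimum tax:
  Base (reported book profit): 595,500 Ft
  Less exemption 55,000 Ft → base 540,500 Ft
  540,500 Ft × 26% = 140,530 Ft

Excess of tentative minimum tax over regular income tax: 140,530 Ft − 109,220 Ft = 31,310 Ft.

31,310 Ft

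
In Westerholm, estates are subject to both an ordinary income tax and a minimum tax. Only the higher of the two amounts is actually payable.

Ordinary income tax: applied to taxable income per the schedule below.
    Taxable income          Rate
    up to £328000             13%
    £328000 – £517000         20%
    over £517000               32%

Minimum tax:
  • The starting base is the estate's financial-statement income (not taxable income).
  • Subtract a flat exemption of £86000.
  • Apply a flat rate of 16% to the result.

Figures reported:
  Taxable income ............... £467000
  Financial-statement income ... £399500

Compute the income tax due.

£70440

Minimum tax:
  Base (financial-statement income): £399500
  Less exemption £86000 → base £313500
  £313500 × 16% = £50160

Ordinary income tax:
  £328000 × 13% = £42640
  £139000 × 20% = £27800
  → £70440

£70440 > £50160, so the ordinary income tax governs.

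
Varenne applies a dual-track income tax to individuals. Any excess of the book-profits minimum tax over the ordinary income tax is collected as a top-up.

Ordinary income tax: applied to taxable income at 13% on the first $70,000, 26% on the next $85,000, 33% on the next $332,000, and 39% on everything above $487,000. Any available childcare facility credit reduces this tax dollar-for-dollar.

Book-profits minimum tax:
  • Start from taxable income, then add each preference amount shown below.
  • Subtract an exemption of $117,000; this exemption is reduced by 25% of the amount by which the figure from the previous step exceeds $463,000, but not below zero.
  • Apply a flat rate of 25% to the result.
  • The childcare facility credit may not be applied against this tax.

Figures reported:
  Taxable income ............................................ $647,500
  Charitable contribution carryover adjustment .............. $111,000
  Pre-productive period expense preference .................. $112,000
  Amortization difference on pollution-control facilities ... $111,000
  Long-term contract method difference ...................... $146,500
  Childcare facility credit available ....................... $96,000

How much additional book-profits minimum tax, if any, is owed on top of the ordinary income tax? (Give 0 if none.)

$174,645

Ordinary income tax:
  $70,000 × 13% = $9,100
  $85,000 × 26% = $22,100
  $332,000 × 33% = $109,560
  $160,500 × 39% = $62,595
  → $203,355
  Less childcare facility credit $96,000 → $107,355

Book-profits minimum tax:
  Adjusted income: $647,500 + $111,000 + $112,000 + $111,000 + $146,500 = $1,128,000
  Exemption: 25% × ($1,128,000 − $463,000) = $166,250 ≥ $117,000, so the exemption is fully phased out
  Base: $1,128,000 − $0 = $1,128,000
  $1,128,000 × 25% = $282,000

Excess of book-profits minimum tax over ordinary income tax: $282,000 − $107,355 = $174,645.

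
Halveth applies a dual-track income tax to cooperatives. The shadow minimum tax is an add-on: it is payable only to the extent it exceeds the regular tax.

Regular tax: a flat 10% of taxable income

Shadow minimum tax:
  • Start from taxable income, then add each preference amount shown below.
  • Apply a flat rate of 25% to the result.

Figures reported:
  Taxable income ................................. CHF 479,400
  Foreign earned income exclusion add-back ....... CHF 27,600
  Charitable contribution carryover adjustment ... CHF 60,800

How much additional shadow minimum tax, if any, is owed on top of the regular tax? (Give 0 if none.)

CHF 94,010

Shadow minimum tax:
  Adjusted income: CHF 479,400 + CHF 27,600 + CHF 60,800 = CHF 567,800
  CHF 567,800 × 25% = CHF 141,950

Regular tax:
  CHF 479,400 × 10% = CHF 47,940

Excess of shadow minimum tax over regular tax: CHF 141,950 − CHF 47,940 = CHF 94,010.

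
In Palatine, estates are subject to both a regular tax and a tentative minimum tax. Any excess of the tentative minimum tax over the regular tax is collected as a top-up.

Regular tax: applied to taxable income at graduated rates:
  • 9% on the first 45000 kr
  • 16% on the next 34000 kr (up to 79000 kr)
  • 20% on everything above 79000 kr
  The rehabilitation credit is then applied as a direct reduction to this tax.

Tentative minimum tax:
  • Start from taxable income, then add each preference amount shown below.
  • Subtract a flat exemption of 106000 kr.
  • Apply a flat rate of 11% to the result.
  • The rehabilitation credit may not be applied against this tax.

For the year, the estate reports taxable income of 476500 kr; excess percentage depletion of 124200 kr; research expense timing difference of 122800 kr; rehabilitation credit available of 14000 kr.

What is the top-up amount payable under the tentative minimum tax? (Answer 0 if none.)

Regular tax:
  45000 kr × 9% = 4050 kr
  34000 kr × 16% = 5440 kr
  397500 kr × 20% = 79500 kr
  → 88990 kr
  Less rehabilitation credit 14000 kr → 74990 kr

Tentative minimum tax:
  Adjusted income: 476500 kr + 124200 kr + 122800 kr = 723500 kr
  Less exemption 106000 kr → base 617500 kr
  617500 kr × 11% = 67925 kr

67925 kr ≤ 74990 kr, so no add-on is due.

0 kr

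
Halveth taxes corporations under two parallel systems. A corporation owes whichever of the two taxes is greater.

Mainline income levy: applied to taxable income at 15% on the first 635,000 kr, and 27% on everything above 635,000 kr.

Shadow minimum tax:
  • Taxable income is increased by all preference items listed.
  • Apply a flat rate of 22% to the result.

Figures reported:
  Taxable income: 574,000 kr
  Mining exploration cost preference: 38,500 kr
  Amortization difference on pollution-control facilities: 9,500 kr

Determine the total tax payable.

Mainline income levy:
  574,000 kr × 15% = 86,100 kr

Shadow minimum tax:
  Adjusted income: 574,000 kr + 38,500 kr + 9,500 kr = 622,000 kr
  622,000 kr × 22% = 136,840 kr

136,840 kr > 86,100 kr, so the shadow minimum tax is the binding amount.

136,840 kr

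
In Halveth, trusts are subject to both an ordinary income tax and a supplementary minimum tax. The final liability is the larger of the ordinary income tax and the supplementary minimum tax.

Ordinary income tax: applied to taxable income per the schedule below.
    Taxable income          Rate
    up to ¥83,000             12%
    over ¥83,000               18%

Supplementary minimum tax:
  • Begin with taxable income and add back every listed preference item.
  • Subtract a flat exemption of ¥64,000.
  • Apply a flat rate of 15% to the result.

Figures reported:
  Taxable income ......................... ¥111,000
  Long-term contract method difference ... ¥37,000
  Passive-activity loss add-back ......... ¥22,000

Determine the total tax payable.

Supplementary minimum tax:
  Adjusted income: ¥111,000 + ¥37,000 + ¥22,000 = ¥170,000
  Less exemption ¥64,000 → base ¥106,000
  ¥106,000 × 15% = ¥15,900

Ordinary income tax:
  ¥83,000 × 12% = ¥9,960
  ¥28,000 × 18% = ¥5,040
  → ¥15,000

¥15,900 > ¥15,000, so the supplementary minimum tax is the binding amount.

¥15,900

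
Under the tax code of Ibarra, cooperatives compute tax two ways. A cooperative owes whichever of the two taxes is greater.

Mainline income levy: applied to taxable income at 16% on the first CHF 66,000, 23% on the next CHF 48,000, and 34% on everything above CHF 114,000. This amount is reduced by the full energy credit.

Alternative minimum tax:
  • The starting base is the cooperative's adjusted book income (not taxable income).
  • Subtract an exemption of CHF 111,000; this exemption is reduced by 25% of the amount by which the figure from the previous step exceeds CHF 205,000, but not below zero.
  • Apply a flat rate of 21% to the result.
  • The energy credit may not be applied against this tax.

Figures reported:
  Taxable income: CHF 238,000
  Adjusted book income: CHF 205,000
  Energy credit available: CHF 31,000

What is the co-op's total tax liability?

Mainline income levy:
  CHF 66,000 × 16% = CHF 10,560
  CHF 48,000 × 23% = CHF 11,040
  CHF 124,000 × 34% = CHF 42,160
  → CHF 63,760
  Less energy credit CHF 31,000 → CHF 32,760

Alternative minimum tax:
  Base (adjusted book income): CHF 205,000
  Exemption: CHF 205,000 ≤ CHF 205,000, so full CHF 111,000 applies
  Base: CHF 205,000 − CHF 111,000 = CHF 94,000
  CHF 94,000 × 21% = CHF 19,740

CHF 32,760 > CHF 19,740, so the mainline income levy governs.

CHF 32,760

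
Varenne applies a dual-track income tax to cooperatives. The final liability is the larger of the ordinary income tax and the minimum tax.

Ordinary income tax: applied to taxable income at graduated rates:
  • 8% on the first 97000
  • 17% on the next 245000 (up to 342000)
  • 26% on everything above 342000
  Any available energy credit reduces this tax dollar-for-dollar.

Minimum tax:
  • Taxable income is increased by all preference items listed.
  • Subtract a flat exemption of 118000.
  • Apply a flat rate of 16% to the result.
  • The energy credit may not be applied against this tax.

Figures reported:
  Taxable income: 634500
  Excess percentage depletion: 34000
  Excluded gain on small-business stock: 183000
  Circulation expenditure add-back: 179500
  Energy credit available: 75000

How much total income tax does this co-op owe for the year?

Minimum tax:
  Adjusted income: 634500 + 34000 + 183000 + 179500 = 1031000
  Less exemption 118000 → base 913000
  913000 × 16% = 146080

Ordinary income tax:
  97000 × 8% = 7760
  245000 × 17% = 41650
  292500 × 26% = 76050
  → 125460
  Less energy credit 75000 → 50460

146080 > 50460, so the minimum tax is the binding amount.

146080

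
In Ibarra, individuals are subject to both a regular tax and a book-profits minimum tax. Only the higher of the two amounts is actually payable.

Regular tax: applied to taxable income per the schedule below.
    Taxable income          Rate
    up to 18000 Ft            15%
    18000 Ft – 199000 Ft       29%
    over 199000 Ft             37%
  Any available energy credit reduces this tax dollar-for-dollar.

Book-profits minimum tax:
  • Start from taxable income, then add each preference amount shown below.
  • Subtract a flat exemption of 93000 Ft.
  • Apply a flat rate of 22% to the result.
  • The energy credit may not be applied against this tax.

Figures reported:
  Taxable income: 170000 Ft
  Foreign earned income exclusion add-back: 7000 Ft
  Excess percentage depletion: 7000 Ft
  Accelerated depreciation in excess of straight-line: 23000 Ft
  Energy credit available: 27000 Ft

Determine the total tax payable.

Regular tax:
  18000 Ft × 15% = 2700 Ft
  152000 Ft × 29% = 44080 Ft
  → 46780 Ft
  Less energy credit 27000 Ft → 19780 Ft

Book-profits minimum tax:
  Adjusted income: 170000 Ft + 7000 Ft + 7000 Ft + 23000 Ft = 207000 Ft
  Less exemption 93000 Ft → base 114000 Ft
  114000 Ft × 22% = 25080 Ft

25080 Ft > 19780 Ft, so the book-profits minimum tax is the binding amount.

25080 Ft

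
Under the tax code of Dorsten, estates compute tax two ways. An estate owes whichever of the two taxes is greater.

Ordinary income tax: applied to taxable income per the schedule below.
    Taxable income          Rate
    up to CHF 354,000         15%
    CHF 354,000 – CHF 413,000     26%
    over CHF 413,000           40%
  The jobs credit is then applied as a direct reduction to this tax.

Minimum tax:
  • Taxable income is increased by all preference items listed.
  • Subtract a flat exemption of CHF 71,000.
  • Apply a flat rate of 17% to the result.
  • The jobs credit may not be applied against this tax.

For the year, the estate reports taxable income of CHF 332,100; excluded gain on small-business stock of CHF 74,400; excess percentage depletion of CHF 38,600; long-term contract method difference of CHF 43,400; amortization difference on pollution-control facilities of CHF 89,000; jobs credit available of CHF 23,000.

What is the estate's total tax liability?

Minimum tax:
  Adjusted income: CHF 332,100 + CHF 74,400 + CHF 38,600 + CHF 43,400 + CHF 89,000 = CHF 577,500
  Less exemption CHF 71,000 → base CHF 506,500
  CHF 506,500 × 17% = CHF 86,105

Ordinary income tax:
  CHF 332,100 × 15% = CHF 49,815
  Less jobs credit CHF 23,000 → CHF 26,815

CHF 86,105 > CHF 26,815, so the minimum tax is the binding amount.

CHF 86,105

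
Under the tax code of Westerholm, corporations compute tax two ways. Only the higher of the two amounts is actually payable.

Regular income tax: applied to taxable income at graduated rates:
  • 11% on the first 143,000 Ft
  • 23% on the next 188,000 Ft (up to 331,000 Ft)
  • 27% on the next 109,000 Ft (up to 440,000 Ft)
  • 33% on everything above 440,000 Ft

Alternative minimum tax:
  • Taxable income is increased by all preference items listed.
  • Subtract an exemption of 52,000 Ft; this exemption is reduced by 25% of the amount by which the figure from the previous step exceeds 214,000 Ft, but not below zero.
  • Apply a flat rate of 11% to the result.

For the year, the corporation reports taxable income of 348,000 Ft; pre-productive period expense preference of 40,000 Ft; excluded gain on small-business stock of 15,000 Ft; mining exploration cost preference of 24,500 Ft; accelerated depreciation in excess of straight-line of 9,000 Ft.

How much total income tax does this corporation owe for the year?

Regular income tax:
  143,000 Ft × 11% = 15,730 Ft
  188,000 Ft × 23% = 43,240 Ft
  17,000 Ft × 27% = 4,590 Ft
  → 63,560 Ft

Alternative minimum tax:
  Adjusted income: 348,000 Ft + 40,000 Ft + 15,000 Ft + 24,500 Ft + 9,000 Ft = 436,500 Ft
  Exemption: 25% × (436,500 Ft − 214,000 Ft) = 55,625 Ft ≥ 52,000 Ft, so the exemption is fully phased out
  Base: 436,500 Ft − 0 Ft = 436,500 Ft
  436,500 Ft × 11% = 48,015 Ft

63,560 Ft > 48,015 Ft, so the regular income tax governs.

63,560 Ft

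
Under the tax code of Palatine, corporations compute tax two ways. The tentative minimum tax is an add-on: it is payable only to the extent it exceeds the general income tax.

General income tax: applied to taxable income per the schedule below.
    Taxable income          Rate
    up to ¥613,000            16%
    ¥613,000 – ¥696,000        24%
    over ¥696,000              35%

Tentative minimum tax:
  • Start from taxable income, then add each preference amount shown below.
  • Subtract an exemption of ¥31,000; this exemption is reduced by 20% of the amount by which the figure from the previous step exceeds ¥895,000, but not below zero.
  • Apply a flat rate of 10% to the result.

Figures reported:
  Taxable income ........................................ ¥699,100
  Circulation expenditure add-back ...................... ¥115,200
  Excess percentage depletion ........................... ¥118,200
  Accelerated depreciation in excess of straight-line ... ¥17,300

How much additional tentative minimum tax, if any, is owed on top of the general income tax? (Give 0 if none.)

Tentative minimum tax:
  Adjusted income: ¥699,100 + ¥115,200 + ¥118,200 + ¥17,300 = ¥949,800
  Exemption: ¥31,000 − 20% × (¥949,800 − ¥895,000) = ¥31,000 − ¥10,960 = ¥20,040
  Base: ¥949,800 − ¥20,040 = ¥929,760
  ¥929,760 × 10% = ¥92,976

General income tax:
  ¥613,000 × 16% = ¥98,080
  ¥83,000 × 24% = ¥19,920
  ¥3,100 × 35% = ¥1,085
  → ¥119,085

¥92,976 ≤ ¥119,085, so no add-on is due.

¥0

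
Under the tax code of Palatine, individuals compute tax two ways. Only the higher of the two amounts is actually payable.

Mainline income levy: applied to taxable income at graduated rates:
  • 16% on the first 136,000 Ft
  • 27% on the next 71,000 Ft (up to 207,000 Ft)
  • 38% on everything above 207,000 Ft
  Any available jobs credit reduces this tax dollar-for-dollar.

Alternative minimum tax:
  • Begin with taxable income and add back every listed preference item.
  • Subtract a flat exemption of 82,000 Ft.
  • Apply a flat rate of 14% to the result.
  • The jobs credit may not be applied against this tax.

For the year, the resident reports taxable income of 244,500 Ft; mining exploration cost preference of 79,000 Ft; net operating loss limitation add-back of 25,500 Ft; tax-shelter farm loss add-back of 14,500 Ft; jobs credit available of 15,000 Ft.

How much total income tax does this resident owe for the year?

40,180 Ft

Alternative minimum tax:
  Adjusted income: 244,500 Ft + 79,000 Ft + 25,500 Ft + 14,500 Ft = 363,500 Ft
  Less exemption 82,000 Ft → base 281,500 Ft
  281,500 Ft × 14% = 39,410 Ft

Mainline income levy:
  136,000 Ft × 16% = 21,760 Ft
  71,000 Ft × 27% = 19,170 Ft
  37,500 Ft × 38% = 14,250 Ft
  → 55,180 Ft
  Less jobs credit 15,000 Ft → 40,180 Ft

40,180 Ft > 39,410 Ft, so the mainline income levy governs.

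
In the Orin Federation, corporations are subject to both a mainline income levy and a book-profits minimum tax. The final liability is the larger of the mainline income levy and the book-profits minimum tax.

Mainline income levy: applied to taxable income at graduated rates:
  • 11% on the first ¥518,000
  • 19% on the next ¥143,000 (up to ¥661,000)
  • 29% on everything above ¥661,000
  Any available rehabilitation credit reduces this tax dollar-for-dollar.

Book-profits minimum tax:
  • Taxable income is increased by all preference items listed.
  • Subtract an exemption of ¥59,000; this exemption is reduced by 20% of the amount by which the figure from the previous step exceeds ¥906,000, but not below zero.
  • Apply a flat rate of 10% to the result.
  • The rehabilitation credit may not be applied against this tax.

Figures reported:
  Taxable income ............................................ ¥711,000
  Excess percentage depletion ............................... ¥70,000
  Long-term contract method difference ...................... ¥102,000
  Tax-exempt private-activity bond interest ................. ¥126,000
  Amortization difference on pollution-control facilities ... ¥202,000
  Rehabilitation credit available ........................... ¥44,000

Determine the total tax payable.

¥121,100

Book-profits minimum tax:
  Adjusted income: ¥711,000 + ¥70,000 + ¥102,000 + ¥126,000 + ¥202,000 = ¥1,211,000
  Exemption: 20% × (¥1,211,000 − ¥906,000) = ¥61,000 ≥ ¥59,000, so the exemption is fully phased out
  Base: ¥1,211,000 − ¥0 = ¥1,211,000
  ¥1,211,000 × 10% = ¥121,100

Mainline income levy:
  ¥518,000 × 11% = ¥56,980
  ¥143,000 × 19% = ¥27,170
  ¥50,000 × 29% = ¥14,500
  → ¥98,650
  Less rehabilitation credit ¥44,000 → ¥54,650

¥121,100 > ¥54,650, so the book-profits minimum tax is the binding amount.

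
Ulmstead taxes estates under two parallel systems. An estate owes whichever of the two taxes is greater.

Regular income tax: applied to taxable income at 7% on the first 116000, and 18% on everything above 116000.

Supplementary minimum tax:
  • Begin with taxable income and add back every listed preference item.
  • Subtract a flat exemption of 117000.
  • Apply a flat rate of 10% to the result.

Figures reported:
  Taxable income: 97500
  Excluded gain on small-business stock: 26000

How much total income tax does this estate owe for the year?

6825

Regular income tax:
  97500 × 7% = 6825

Supplementary minimum tax:
  Adjusted income: 97500 + 26000 = 123500
  Less exemption 117000 → base 6500
  6500 × 10% = 650

6825 > 650, so the regular income tax governs.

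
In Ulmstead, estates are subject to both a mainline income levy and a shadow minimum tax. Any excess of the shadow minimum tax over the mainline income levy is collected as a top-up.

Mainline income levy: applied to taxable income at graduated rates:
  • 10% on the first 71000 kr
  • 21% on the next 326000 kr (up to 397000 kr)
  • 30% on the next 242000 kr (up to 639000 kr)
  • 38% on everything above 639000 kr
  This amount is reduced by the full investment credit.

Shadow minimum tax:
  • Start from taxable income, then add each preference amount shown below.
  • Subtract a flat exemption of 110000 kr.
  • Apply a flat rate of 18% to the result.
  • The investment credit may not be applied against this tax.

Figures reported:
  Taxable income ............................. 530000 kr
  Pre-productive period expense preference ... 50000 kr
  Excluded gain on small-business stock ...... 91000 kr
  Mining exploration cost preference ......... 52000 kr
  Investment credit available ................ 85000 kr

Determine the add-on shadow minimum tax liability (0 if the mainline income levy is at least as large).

Mainline income levy:
  71000 kr × 10% = 7100 kr
  326000 kr × 21% = 68460 kr
  133000 kr × 30% = 39900 kr
  → 115460 kr
  Less investment credit 85000 kr → 30460 kr

Shadow minimum tax:
  Adjusted income: 530000 kr + 50000 kr + 91000 kr + 52000 kr = 723000 kr
  Less exemption 110000 kr → base 613000 kr
  613000 kr × 18% = 110340 kr

Excess of shadow minimum tax over mainline income levy: 110340 kr − 30460 kr = 79880 kr.

79880 kr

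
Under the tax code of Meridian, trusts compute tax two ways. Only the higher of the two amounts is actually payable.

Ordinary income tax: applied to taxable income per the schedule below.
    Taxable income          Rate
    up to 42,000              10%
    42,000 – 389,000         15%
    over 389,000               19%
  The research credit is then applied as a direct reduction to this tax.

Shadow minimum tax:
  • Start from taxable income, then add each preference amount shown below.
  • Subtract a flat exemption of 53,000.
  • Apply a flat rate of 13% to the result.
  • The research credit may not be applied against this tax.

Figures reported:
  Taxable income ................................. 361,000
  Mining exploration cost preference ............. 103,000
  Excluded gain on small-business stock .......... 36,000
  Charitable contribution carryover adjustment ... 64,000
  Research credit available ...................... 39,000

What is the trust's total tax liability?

66,430

Ordinary income tax:
  42,000 × 10% = 4,200
  319,000 × 15% = 47,850
  → 52,050
  Less research credit 39,000 → 13,050

Shadow minimum tax:
  Adjusted income: 361,000 + 103,000 + 36,000 + 64,000 = 564,000
  Less exemption 53,000 → base 511,000
  511,000 × 13% = 66,430

66,430 > 13,050, so the shadow minimum tax is the binding amount.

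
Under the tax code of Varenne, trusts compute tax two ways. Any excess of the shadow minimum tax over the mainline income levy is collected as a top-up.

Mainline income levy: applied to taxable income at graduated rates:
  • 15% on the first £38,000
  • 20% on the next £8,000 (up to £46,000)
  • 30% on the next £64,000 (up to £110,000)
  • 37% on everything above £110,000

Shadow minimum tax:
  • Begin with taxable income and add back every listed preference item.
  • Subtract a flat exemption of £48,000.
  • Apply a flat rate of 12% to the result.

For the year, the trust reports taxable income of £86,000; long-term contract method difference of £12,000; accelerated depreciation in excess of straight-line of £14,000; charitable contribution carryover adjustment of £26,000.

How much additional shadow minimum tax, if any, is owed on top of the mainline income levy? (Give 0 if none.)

£0

Mainline income levy:
  £38,000 × 15% = £5,700
  £8,000 × 20% = £1,600
  £40,000 × 30% = £12,000
  → £19,300

Shadow minimum tax:
  Adjusted income: £86,000 + £12,000 + £14,000 + £26,000 = £138,000
  Less exemption £48,000 → base £90,000
  £90,000 × 12% = £10,800

£10,800 ≤ £19,300, so no add-on is due.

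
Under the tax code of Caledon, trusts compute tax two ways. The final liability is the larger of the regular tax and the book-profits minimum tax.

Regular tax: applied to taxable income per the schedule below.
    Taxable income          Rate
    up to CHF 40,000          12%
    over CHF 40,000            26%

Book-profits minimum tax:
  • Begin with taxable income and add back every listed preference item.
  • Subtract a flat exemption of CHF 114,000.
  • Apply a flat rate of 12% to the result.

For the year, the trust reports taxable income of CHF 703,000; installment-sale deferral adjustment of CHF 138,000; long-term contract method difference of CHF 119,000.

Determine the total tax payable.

Regular tax:
  CHF 40,000 × 12% = CHF 4,800
  CHF 663,000 × 26% = CHF 172,380
  → CHF 177,180

Book-profits minimum tax:
  Adjusted income: CHF 703,000 + CHF 138,000 + CHF 119,000 = CHF 960,000
  Less exemption CHF 114,000 → base CHF 846,000
  CHF 846,000 × 12% = CHF 101,520

CHF 177,180 > CHF 101,520, so the regular tax governs.

CHF 177,180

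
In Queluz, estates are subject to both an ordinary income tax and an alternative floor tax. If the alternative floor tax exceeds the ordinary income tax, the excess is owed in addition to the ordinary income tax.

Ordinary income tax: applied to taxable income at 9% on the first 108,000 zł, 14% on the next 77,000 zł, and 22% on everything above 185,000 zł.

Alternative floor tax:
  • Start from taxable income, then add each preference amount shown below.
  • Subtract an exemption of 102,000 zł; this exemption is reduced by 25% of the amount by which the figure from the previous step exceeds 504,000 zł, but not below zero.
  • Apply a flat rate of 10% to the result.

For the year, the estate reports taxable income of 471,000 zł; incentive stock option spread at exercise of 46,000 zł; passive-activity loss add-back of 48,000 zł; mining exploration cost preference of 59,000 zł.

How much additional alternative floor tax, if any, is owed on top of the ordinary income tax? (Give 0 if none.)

Ordinary income tax:
  108,000 zł × 9% = 9,720 zł
  77,000 zł × 14% = 10,780 zł
  286,000 zł × 22% = 62,920 zł
  → 83,420 zł

Alternative floor tax:
  Adjusted income: 471,000 zł + 46,000 zł + 48,000 zł + 59,000 zł = 624,000 zł
  Exemption: 102,000 zł − 25% × (624,000 zł − 504,000 zł) = 102,000 zł − 30,000 zł = 72,000 zł
  Base: 624,000 zł − 72,000 zł = 552,000 zł
  552,000 zł × 10% = 55,200 zł

55,200 zł ≤ 83,420 zł, so no add-on is due.

0 zł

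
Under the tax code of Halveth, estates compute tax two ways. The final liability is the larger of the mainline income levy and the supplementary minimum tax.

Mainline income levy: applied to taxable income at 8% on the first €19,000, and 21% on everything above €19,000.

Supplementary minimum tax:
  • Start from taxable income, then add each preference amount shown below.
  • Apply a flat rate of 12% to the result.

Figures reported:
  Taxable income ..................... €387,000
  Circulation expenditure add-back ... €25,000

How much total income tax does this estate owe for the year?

Mainline income levy:
  €19,000 × 8% = €1,520
  €368,000 × 21% = €77,280
  → €78,800

Supplementary minimum tax:
  Adjusted income: €387,000 + €25,000 = €412,000
  €412,000 × 12% = €49,440

€78,800 > €49,440, so the mainline income levy governs.

€78,800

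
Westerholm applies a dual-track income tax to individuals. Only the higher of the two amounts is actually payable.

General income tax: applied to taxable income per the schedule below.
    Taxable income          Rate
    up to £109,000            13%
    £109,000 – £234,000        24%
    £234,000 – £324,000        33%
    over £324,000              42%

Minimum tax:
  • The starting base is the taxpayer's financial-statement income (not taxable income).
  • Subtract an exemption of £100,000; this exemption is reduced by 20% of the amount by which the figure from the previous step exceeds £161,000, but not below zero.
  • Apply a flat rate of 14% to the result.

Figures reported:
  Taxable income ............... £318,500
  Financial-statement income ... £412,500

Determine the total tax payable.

£72,055

Minimum tax:
  Base (financial-statement income): £412,500
  Exemption: £100,000 − 20% × (£412,500 − £161,000) = £100,000 − £50,300 = £49,700
  Base: £412,500 − £49,700 = £362,800
  £362,800 × 14% = £50,792

General income tax:
  £109,000 × 13% = £14,170
  £125,000 × 24% = £30,000
  £84,500 × 33% = £27,885
  → £72,055

£72,055 > £50,792, so the general income tax governs.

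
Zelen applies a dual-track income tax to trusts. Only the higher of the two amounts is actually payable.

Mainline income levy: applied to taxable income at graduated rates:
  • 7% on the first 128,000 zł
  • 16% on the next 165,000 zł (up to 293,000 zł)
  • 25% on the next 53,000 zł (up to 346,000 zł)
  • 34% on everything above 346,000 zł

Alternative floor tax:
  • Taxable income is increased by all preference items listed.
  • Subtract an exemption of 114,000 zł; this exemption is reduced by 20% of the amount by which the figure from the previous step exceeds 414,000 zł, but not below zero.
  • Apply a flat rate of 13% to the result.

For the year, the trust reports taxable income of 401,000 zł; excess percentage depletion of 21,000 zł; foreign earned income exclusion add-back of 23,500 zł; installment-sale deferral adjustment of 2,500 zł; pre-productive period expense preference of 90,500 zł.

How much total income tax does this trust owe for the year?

67,310 zł

Mainline income levy:
  128,000 zł × 7% = 8,960 zł
  165,000 zł × 16% = 26,400 zł
  53,000 zł × 25% = 13,250 zł
  55,000 zł × 34% = 18,700 zł
  → 67,310 zł

Alternative floor tax:
  Adjusted income: 401,000 zł + 21,000 zł + 23,500 zł + 2,500 zł + 90,500 zł = 538,500 zł
  Exemption: 114,000 zł − 20% × (538,500 zł − 414,000 zł) = 114,000 zł − 24,900 zł = 89,100 zł
  Base: 538,500 zł − 89,100 zł = 449,400 zł
  449,400 zł × 13% = 58,422 zł

67,310 zł > 58,422 zł, so the mainline income levy governs.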